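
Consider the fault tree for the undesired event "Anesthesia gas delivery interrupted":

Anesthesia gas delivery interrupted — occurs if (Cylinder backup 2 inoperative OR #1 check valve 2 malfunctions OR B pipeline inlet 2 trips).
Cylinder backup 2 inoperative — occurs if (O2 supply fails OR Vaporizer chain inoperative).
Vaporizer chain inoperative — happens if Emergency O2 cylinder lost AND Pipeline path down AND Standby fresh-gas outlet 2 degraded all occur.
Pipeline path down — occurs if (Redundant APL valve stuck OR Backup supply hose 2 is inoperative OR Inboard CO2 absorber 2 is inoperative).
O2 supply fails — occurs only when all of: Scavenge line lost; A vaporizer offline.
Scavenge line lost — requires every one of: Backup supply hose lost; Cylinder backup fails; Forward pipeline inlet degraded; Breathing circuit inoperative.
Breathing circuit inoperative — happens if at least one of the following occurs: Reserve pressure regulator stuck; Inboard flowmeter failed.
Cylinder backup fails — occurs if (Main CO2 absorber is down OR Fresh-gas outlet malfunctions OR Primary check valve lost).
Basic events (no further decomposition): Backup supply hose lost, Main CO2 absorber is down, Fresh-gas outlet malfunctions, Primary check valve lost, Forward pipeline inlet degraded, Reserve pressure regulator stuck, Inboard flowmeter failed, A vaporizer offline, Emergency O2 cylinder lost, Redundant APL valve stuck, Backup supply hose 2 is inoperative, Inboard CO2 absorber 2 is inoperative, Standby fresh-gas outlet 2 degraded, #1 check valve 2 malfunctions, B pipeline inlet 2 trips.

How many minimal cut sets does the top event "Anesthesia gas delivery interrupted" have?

Cylinder backup fails [OR]: union of children's cut sets → 3 cut set(s).
Breathing circuit inoperative [OR]: union of children's cut sets → 2 cut set(s).
Scavenge line lost [AND]: one cut set from each child combined → 1 × 3 × 1 × 2 = 6 cut set(s).
O2 supply fails [AND]: one cut set from each child combined → 6 × 1 = 6 cut set(s).
Pipeline path down [OR]: union of children's cut sets → 3 cut set(s).
Vaporizer chain inoperative [AND]: one cut set from each child combined → 1 × 3 × 1 = 3 cut set(s).
Cylinder backup 2 inoperative [OR]: union of children's cut sets → 9 cut set(s).
Anesthesia gas delivery interrupted [OR]: union of children's cut sets → 11 cut set(s).

11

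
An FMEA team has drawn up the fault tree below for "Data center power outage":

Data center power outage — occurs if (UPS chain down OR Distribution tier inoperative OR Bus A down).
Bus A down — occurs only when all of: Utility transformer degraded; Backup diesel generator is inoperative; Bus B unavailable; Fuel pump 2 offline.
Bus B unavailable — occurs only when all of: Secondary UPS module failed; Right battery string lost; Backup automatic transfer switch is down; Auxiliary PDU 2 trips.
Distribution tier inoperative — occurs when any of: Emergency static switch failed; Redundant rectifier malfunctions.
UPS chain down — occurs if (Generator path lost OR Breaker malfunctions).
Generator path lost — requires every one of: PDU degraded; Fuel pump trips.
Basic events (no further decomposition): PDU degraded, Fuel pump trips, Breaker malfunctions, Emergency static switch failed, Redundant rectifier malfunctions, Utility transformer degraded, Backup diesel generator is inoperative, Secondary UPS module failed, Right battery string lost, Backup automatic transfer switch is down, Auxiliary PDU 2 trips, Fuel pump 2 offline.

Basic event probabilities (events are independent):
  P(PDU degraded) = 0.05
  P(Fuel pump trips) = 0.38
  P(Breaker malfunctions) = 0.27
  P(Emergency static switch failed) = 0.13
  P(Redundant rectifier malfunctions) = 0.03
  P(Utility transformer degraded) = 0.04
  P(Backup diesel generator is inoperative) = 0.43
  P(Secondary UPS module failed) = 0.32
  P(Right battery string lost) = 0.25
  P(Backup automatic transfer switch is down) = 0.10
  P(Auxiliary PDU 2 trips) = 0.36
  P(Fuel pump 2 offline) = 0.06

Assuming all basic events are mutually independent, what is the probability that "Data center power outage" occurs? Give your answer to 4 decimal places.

P(Generator path lost) [AND] = 0.05 × 0.38 = 0.019000
P(UPS chain down) [OR] = 1 − (1−0.019000) × (1−0.27) = 0.283870
P(Distribution tier inoperative) [OR] = 1 − (1−0.13) × (1−0.03) = 0.156100
P(Bus B unavailable) [AND] = 0.32 × 0.25 × 0.10 × 0.36 = 0.002880
P(Bus A down) [AND] = 0.04 × 0.43 × 0.002880 × 0.06 = 0.000003
P(Data center power outage) [OR] = 1 − (1−0.283870) × (1−0.156100) × (1−0.000003) = 0.395660
Rounded to 4 decimal places: P(Data center power outage) ≈ 0.3957.

0.3957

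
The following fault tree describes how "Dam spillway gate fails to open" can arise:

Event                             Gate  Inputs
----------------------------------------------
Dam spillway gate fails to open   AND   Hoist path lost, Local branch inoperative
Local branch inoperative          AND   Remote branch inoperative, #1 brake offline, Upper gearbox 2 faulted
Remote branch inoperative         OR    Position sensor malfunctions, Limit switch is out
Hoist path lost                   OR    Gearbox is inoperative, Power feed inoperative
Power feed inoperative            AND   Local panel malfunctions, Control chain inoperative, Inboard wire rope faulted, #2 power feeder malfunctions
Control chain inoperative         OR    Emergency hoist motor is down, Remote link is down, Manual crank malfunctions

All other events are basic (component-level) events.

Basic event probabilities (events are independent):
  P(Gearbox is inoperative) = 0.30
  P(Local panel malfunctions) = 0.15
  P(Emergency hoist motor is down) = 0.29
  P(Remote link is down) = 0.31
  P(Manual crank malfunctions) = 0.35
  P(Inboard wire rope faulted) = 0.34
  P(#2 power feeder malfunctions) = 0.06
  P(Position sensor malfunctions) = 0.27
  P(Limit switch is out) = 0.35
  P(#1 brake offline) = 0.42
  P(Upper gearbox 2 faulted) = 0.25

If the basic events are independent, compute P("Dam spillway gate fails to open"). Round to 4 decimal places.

0.0166

P(Control chain inoperative) [OR] = 1 − (1−0.29) × (1−0.31) × (1−0.35) = 0.681565
P(Power feed inoperative) [AND] = 0.15 × 0.681565 × 0.34 × 0.06 = 0.002086
P(Hoist path lost) [OR] = 1 − (1−0.30) × (1−0.002086) = 0.301460
P(Remote branch inoperative) [OR] = 1 − (1−0.27) × (1−0.35) = 0.525500
P(Local branch inoperative) [AND] = 0.525500 × 0.42 × 0.25 = 0.055178
P(Dam spillway gate fails to open) [AND] = 0.301460 × 0.055178 = 0.016634
Rounded to 4 decimal places: P(Dam spillway gate fails to open) ≈ 0.0166.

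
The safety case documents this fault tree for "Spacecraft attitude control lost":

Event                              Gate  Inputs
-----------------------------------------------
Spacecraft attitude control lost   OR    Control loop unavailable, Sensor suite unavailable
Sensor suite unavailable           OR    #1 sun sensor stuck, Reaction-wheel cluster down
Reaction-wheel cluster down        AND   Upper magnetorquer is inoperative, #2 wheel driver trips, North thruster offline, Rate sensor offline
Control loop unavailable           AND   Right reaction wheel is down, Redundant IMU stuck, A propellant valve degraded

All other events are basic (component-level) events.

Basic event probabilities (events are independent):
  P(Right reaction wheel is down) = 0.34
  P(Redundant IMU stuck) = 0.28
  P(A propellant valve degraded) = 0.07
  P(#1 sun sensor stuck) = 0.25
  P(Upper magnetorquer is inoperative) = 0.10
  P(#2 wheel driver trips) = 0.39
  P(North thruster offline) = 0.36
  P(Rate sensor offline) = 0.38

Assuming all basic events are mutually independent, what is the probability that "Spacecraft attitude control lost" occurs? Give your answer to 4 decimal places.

0.2590

P(Control loop unavailable) [AND] = 0.34 × 0.28 × 0.07 = 0.006664
P(Reaction-wheel cluster down) [AND] = 0.10 × 0.39 × 0.36 × 0.38 = 0.005335
P(Sensor suite unavailable) [OR] = 1 − (1−0.25) × (1−0.005335) = 0.254001
P(Spacecraft attitude control lost) [OR] = 1 − (1−0.006664) × (1−0.254001) = 0.258972
Rounded to 4 decimal places: P(Spacecraft attitude control lost) ≈ 0.2590.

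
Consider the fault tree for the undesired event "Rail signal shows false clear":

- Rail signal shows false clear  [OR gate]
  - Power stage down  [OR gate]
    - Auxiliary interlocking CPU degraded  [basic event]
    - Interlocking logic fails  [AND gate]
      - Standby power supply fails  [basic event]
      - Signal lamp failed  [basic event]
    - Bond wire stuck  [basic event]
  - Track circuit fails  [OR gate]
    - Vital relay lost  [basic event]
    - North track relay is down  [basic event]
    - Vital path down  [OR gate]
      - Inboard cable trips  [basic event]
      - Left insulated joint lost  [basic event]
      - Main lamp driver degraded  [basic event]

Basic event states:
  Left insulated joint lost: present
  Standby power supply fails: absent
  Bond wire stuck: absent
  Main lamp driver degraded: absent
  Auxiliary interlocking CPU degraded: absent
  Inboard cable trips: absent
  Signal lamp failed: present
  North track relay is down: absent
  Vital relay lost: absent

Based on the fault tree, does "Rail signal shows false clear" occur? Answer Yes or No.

Interlocking logic fails [AND]: Standby power supply fails=not, Signal lamp failed=occurs → not all inputs occur → does not occur.
Power stage down [OR]: Auxiliary interlocking CPU degraded=not, Interlocking logic fails=not, Bond wire stuck=not → no input occurs → does not occur.
Vital path down [OR]: Inboard cable trips=not, Left insulated joint lost=occurs, Main lamp driver degraded=not → at least one input occurs → occurs.
Track circuit fails [OR]: Vital relay lost=not, North track relay is down=not, Vital path down=occurs → at least one input occurs → occurs.
Rail signal shows false clear [OR]: Power stage down=not, Track circuit fails=occurs → at least one input occurs → occurs.

Yes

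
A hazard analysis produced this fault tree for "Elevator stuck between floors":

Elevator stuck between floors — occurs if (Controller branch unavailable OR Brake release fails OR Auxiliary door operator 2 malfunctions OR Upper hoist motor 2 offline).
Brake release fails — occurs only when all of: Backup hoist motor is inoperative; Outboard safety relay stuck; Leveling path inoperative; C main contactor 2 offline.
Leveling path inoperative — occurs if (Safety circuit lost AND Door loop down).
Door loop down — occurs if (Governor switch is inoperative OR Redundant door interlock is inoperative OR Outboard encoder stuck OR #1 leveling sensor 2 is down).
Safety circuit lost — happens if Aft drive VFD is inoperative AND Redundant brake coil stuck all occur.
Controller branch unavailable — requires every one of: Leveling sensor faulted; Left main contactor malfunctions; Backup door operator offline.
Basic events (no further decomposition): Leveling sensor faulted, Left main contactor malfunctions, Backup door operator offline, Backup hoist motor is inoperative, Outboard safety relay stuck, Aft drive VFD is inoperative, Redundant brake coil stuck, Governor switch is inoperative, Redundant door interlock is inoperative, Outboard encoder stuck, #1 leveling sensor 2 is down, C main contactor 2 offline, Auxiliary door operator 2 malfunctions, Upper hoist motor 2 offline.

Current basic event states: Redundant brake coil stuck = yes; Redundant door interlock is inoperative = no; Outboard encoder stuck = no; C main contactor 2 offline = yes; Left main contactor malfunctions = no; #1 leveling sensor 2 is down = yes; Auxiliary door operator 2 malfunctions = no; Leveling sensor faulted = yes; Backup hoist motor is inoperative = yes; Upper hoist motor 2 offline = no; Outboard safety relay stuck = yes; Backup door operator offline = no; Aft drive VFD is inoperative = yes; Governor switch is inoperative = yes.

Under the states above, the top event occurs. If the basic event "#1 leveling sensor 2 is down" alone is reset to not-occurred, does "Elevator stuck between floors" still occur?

Yes

Counterfactual: set "#1 leveling sensor 2 is down" to not occurred.
Controller branch unavailable [AND]: Leveling sensor faulted=occurs, Left main contactor malfunctions=not, Backup door operator offline=not → not all inputs occur → does not occur.
Safety circuit lost [AND]: Aft drive VFD is inoperative=occurs, Redundant brake coil stuck=occurs → all inputs occur → occurs.
Door loop down [OR]: Governor switch is inoperative=occurs, Redundant door interlock is inoperative=not, Outboard encoder stuck=not, #1 leveling sensor 2 is down=not → at least one input occurs → occurs.
Leveling path inoperative [AND]: Safety circuit lost=occurs, Door loop down=occurs → all inputs occur → occurs.
Brake release fails [AND]: Backup hoist motor is inoperative=occurs, Outboard safety relay stuck=occurs, Leveling path inoperative=occurs, C main contactor 2 offline=occurs → all inputs occur → occurs.
Elevator stuck between floors [OR]: Controller branch unavailable=not, Brake release fails=occurs, Auxiliary door operator 2 malfunctions=not, Upper hoist motor 2 offline=not → at least one input occurs → occurs.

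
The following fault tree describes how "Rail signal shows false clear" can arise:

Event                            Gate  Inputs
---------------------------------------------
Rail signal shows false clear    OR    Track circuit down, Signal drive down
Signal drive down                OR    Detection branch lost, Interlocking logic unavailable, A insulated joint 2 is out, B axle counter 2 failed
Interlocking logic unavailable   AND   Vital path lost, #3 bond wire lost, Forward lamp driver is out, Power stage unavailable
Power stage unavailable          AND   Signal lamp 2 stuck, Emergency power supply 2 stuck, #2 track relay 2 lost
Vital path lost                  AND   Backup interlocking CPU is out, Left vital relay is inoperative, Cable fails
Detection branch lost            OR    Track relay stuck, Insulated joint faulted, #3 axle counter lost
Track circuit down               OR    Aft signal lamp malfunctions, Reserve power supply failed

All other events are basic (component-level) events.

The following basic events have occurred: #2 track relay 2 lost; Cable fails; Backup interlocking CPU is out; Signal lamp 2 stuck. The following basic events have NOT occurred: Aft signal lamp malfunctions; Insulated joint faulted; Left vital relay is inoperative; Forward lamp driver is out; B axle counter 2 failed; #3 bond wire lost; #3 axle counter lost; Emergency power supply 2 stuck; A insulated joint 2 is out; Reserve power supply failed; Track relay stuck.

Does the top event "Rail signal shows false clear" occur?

Track circuit down [OR]: Aft signal lamp malfunctions=not, Reserve power supply failed=not → no input occurs → does not occur.
Detection branch lost [OR]: Track relay stuck=not, Insulated joint faulted=not, #3 axle counter lost=not → no input occurs → does not occur.
Vital path lost [AND]: Backup interlocking CPU is out=occurs, Left vital relay is inoperative=not, Cable fails=occurs → not all inputs occur → does not occur.
Power stage unavailable [AND]: Signal lamp 2 stuck=occurs, Emergency power supply 2 stuck=not, #2 track relay 2 lost=occurs → not all inputs occur → does not occur.
Interlocking logic unavailable [AND]: Vital path lost=not, #3 bond wire lost=not, Forward lamp driver is out=not, Power stage unavailable=not → not all inputs occur → does not occur.
Signal drive down [OR]: Detection branch lost=not, Interlocking logic unavailable=not, A insulated joint 2 is out=not, B axle counter 2 failed=not → no input occurs → does not occur.
Rail signal shows false clear [OR]: Track circuit down=not, Signal drive down=not → no input occurs → does not occur.

No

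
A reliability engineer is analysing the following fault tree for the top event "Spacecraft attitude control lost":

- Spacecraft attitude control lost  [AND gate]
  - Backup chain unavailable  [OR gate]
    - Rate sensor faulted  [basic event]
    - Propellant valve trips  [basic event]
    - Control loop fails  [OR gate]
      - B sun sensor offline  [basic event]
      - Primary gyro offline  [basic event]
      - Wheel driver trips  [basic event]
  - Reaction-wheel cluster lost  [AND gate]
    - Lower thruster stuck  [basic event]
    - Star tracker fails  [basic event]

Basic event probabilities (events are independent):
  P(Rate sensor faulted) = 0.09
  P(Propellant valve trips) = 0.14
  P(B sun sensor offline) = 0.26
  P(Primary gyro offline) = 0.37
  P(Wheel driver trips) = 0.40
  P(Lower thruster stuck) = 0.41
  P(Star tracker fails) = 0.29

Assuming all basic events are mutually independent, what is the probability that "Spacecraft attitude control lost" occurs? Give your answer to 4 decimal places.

P(Control loop fails) [OR] = 1 − (1−0.26) × (1−0.37) × (1−0.40) = 0.720280
P(Backup chain unavailable) [OR] = 1 − (1−0.09) × (1−0.14) × (1−0.720280) = 0.781091
P(Reaction-wheel cluster lost) [AND] = 0.41 × 0.29 = 0.118900
P(Spacecraft attitude control lost) [AND] = 0.781091 × 0.118900 = 0.092872
Rounded to 4 decimal places: P(Spacecraft attitude control lost) ≈ 0.0929.

0.0929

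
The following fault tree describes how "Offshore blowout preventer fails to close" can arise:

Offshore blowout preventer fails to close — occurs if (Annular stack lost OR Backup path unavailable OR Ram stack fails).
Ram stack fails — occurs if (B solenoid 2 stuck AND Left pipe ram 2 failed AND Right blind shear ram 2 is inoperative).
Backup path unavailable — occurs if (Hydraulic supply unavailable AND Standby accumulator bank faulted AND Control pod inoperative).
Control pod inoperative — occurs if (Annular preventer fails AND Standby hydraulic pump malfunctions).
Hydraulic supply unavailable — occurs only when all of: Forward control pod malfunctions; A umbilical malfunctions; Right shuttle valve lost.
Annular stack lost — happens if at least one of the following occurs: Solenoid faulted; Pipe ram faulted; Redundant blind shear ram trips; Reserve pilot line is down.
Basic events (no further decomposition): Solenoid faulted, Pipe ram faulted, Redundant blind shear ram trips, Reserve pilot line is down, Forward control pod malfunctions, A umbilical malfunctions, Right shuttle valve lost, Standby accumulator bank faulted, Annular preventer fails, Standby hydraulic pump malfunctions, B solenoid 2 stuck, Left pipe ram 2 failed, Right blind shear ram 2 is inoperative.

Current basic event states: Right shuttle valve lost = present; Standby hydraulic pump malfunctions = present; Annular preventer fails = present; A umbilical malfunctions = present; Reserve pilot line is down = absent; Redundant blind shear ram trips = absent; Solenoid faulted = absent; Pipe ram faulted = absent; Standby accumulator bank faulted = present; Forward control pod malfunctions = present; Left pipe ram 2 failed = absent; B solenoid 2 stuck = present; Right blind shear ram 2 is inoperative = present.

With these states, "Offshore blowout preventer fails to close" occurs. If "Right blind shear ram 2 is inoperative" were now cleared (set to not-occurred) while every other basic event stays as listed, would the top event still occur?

Yes

Counterfactual: set "Right blind shear ram 2 is inoperative" to not occurred.
Annular stack lost [OR]: Solenoid faulted=not, Pipe ram faulted=not, Redundant blind shear ram trips=not, Reserve pilot line is down=not → no input occurs → does not occur.
Hydraulic supply unavailable [AND]: Forward control pod malfunctions=occurs, A umbilical malfunctions=occurs, Right shuttle valve lost=occurs → all inputs occur → occurs.
Control pod inoperative [AND]: Annular preventer fails=occurs, Standby hydraulic pump malfunctions=occurs → all inputs occur → occurs.
Backup path unavailable [AND]: Hydraulic supply unavailable=occurs, Standby accumulator bank faulted=occurs, Control pod inoperative=occurs → all inputs occur → occurs.
Ram stack fails [AND]: B solenoid 2 stuck=occurs, Left pipe ram 2 failed=not, Right blind shear ram 2 is inoperative=not → not all inputs occur → does not occur.
Offshore blowout preventer fails to close [OR]: Annular stack lost=not, Backup path unavailable=occurs, Ram stack fails=not → at least one input occurs → occurs.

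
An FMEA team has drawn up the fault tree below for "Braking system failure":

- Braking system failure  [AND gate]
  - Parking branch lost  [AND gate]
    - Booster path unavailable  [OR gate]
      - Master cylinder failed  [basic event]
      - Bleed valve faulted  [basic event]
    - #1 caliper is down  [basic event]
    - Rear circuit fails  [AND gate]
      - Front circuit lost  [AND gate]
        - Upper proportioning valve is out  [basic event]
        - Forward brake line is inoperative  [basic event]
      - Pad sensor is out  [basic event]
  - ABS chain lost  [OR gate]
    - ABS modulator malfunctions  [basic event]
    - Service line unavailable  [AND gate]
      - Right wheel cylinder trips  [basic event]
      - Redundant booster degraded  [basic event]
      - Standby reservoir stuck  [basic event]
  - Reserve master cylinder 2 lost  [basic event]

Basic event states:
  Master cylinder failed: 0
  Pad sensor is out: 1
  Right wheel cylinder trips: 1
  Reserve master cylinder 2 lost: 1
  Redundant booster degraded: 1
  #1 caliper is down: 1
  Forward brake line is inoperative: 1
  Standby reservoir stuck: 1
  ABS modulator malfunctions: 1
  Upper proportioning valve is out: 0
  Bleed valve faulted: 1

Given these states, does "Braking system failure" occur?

No

Booster path unavailable [OR]: Master cylinder failed=not, Bleed valve faulted=occurs → at least one input occurs → occurs.
Front circuit lost [AND]: Upper proportioning valve is out=not, Forward brake line is inoperative=occurs → not all inputs occur → does not occur.
Rear circuit fails [AND]: Front circuit lost=not, Pad sensor is out=occurs → not all inputs occur → does not occur.
Parking branch lost [AND]: Booster path unavailable=occurs, #1 caliper is down=occurs, Rear circuit fails=not → not all inputs occur → does not occur.
Service line unavailable [AND]: Right wheel cylinder trips=occurs, Redundant booster degraded=occurs, Standby reservoir stuck=occurs → all inputs occur → occurs.
ABS chain lost [OR]: ABS modulator malfunctions=occurs, Service line unavailable=occurs → at least one input occurs → occurs.
Braking system failure [AND]: Parking branch lost=not, ABS chain lost=occurs, Reserve master cylinder 2 lost=occurs → not all inputs occur → does not occur.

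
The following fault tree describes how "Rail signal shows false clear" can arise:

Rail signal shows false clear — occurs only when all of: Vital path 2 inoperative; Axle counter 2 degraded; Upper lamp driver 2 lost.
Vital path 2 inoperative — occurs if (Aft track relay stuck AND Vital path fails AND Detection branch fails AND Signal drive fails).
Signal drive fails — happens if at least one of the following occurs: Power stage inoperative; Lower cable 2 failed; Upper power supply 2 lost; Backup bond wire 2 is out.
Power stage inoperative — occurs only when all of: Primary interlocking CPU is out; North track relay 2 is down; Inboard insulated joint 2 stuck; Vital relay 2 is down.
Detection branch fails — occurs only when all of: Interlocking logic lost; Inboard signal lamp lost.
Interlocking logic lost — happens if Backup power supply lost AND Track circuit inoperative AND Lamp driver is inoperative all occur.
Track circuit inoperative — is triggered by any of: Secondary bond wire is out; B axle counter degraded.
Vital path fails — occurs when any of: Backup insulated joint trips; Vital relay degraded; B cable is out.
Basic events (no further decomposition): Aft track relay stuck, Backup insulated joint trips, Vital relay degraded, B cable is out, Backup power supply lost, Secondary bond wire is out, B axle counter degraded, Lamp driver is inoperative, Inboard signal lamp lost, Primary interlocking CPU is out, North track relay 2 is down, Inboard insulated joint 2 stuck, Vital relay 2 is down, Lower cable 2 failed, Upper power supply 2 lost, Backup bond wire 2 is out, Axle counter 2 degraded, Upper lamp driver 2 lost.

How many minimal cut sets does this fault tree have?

24

Vital path fails [OR]: union of children's cut sets → 3 cut set(s).
Track circuit inoperative [OR]: union of children's cut sets → 2 cut set(s).
Interlocking logic lost [AND]: one cut set from each child combined → 1 × 2 × 1 = 2 cut set(s).
Detection branch fails [AND]: one cut set from each child combined → 2 × 1 = 2 cut set(s).
Power stage inoperative [AND]: one cut set from each child combined → 1 × 1 × 1 × 1 = 1 cut set(s).
Signal drive fails [OR]: union of children's cut sets → 4 cut set(s).
Vital path 2 inoperative [AND]: one cut set from each child combined → 1 × 3 × 2 × 4 = 24 cut set(s).
Rail signal shows false clear [AND]: one cut set from each child combined → 24 × 1 × 1 = 24 cut set(s).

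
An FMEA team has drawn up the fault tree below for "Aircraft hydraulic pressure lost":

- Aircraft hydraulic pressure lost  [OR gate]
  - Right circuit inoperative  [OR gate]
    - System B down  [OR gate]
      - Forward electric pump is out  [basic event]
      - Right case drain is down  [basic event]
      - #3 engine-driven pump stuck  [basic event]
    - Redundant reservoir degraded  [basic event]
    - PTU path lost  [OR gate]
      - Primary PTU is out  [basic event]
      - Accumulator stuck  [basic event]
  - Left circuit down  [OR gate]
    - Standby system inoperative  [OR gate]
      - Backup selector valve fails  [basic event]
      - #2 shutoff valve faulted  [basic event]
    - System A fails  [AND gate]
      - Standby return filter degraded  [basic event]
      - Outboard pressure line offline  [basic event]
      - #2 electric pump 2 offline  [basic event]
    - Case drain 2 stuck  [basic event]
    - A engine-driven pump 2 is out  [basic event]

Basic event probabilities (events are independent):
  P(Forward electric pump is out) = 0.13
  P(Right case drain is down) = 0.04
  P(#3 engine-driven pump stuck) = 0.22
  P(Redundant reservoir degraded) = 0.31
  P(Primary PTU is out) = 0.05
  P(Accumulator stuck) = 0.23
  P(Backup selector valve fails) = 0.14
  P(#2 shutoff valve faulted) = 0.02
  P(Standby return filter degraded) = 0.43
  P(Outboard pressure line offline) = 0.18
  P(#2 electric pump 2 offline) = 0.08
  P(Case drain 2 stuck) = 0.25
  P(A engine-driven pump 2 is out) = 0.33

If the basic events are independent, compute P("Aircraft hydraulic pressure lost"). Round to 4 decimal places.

P(System B down) [OR] = 1 − (1−0.13) × (1−0.04) × (1−0.22) = 0.348544
P(PTU path lost) [OR] = 1 − (1−0.05) × (1−0.23) = 0.268500
P(Right circuit inoperative) [OR] = 1 − (1−0.348544) × (1−0.31) × (1−0.268500) = 0.671187
P(Standby system inoperative) [OR] = 1 − (1−0.14) × (1−0.02) = 0.157200
P(System A fails) [AND] = 0.43 × 0.18 × 0.08 = 0.006192
P(Left circuit down) [OR] = 1 − (1−0.157200) × (1−0.006192) × (1−0.25) × (1−0.33) = 0.579115
P(Aircraft hydraulic pressure lost) [OR] = 1 − (1−0.671187) × (1−0.579115) = 0.861608
Rounded to 4 decimal places: P(Aircraft hydraulic pressure lost) ≈ 0.8616.

0.8616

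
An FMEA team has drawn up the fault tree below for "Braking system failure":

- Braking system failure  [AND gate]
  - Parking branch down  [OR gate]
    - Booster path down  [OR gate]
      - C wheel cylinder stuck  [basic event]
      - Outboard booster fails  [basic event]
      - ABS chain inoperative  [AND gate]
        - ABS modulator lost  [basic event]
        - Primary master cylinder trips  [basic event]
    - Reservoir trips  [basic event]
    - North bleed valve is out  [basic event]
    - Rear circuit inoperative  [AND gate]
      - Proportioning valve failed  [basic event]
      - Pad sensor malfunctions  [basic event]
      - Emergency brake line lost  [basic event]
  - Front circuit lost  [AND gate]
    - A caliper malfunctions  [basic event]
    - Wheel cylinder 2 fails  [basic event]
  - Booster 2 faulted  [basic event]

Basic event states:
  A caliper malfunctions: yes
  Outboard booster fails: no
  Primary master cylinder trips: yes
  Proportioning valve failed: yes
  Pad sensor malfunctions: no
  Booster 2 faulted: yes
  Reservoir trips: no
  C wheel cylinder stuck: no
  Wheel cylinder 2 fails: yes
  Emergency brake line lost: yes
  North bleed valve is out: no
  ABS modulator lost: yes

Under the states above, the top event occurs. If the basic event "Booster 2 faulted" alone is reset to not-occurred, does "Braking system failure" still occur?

Counterfactual: set "Booster 2 faulted" to not occurred.
ABS chain inoperative [AND]: ABS modulator lost=occurs, Primary master cylinder trips=occurs → all inputs occur → occurs.
Booster path down [OR]: C wheel cylinder stuck=not, Outboard booster fails=not, ABS chain inoperative=occurs → at least one input occurs → occurs.
Rear circuit inoperative [AND]: Proportioning valve failed=occurs, Pad sensor malfunctions=not, Emergency brake line lost=occurs → not all inputs occur → does not occur.
Parking branch down [OR]: Booster path down=occurs, Reservoir trips=not, North bleed valve is out=not, Rear circuit inoperative=not → at least one input occurs → occurs.
Front circuit lost [AND]: A caliper malfunctions=occurs, Wheel cylinder 2 fails=occurs → all inputs occur → occurs.
Braking system failure [AND]: Parking branch down=occurs, Front circuit lost=occurs, Booster 2 faulted=not → not all inputs occur → does not occur.

No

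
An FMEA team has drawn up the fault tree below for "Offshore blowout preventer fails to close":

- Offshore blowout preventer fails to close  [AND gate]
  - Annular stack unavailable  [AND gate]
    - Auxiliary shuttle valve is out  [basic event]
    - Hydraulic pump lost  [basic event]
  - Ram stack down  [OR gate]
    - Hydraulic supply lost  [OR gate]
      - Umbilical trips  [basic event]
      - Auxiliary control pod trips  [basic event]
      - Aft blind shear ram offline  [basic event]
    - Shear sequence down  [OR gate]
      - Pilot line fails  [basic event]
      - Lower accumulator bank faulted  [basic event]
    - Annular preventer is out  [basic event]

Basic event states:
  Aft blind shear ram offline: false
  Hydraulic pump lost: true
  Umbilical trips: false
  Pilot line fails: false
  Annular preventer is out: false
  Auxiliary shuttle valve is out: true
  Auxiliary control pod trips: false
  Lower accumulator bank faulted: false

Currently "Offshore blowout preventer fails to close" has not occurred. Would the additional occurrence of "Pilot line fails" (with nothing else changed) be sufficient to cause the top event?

Counterfactual: set "Pilot line fails" to occurred.
Annular stack unavailable [AND]: Auxiliary shuttle valve is out=occurs, Hydraulic pump lost=occurs → all inputs occur → occurs.
Hydraulic supply lost [OR]: Umbilical trips=not, Auxiliary control pod trips=not, Aft blind shear ram offline=not → no input occurs → does not occur.
Shear sequence down [OR]: Pilot line fails=occurs, Lower accumulator bank faulted=not → at least one input occurs → occurs.
Ram stack down [OR]: Hydraulic supply lost=not, Shear sequence down=occurs, Annular preventer is out=not → at least one input occurs → occurs.
Offshore blowout preventer fails to close [AND]: Annular stack unavailable=occurs, Ram stack down=occurs → all inputs occur → occurs.

Yes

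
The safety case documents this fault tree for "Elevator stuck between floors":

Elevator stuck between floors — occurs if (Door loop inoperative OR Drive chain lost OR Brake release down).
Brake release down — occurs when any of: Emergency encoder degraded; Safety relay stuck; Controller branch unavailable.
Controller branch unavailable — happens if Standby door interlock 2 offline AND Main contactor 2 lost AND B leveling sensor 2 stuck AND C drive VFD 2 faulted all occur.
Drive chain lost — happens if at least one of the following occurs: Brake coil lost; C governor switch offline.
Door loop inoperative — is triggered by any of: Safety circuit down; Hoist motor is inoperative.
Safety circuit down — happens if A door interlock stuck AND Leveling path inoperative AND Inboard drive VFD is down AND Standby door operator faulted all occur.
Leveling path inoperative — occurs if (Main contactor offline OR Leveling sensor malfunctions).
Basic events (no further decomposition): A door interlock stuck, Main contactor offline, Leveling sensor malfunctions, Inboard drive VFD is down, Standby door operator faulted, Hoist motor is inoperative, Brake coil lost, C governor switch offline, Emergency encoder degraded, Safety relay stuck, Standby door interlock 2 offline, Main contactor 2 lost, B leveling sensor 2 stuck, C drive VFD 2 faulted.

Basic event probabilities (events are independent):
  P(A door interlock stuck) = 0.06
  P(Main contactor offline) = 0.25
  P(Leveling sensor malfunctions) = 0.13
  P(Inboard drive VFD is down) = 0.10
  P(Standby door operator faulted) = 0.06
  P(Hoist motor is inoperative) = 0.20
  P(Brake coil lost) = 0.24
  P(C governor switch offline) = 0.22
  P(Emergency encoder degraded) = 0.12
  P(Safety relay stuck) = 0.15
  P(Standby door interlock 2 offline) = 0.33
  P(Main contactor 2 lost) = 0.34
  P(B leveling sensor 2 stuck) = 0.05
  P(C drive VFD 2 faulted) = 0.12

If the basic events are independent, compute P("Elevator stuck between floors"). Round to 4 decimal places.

P(Leveling path inoperative) [OR] = 1 − (1−0.25) × (1−0.13) = 0.347500
P(Safety circuit down) [AND] = 0.06 × 0.347500 × 0.10 × 0.06 = 0.000125
P(Door loop inoperative) [OR] = 1 − (1−0.000125) × (1−0.20) = 0.200100
P(Drive chain lost) [OR] = 1 − (1−0.24) × (1−0.22) = 0.407200
P(Controller branch unavailable) [AND] = 0.33 × 0.34 × 0.05 × 0.12 = 0.000673
P(Brake release down) [OR] = 1 − (1−0.12) × (1−0.15) × (1−0.000673) = 0.252503
P(Elevator stuck between floors) [OR] = 1 − (1−0.200100) × (1−0.407200) × (1−0.252503) = 0.645551
Rounded to 4 decimal places: P(Elevator stuck between floors) ≈ 0.6456.

0.6456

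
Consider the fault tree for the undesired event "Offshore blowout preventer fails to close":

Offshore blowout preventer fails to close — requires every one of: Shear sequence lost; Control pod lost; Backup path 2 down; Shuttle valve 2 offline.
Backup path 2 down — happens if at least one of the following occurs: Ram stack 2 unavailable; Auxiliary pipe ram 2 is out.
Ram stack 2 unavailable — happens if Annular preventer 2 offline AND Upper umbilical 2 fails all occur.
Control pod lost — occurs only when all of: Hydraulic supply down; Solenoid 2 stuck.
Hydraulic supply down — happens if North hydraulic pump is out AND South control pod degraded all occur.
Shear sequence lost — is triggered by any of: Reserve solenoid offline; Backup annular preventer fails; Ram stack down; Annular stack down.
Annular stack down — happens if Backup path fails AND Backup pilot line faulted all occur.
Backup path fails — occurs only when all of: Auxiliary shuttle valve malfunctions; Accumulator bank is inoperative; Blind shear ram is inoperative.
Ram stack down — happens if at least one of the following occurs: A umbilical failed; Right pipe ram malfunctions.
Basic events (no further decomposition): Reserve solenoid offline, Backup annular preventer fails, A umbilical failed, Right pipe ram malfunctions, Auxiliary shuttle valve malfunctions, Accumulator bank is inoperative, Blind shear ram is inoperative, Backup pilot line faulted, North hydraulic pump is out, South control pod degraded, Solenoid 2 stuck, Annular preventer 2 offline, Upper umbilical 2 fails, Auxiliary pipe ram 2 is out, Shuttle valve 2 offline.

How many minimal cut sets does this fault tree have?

10

Ram stack down [OR]: union of children's cut sets → 2 cut set(s).
Backup path fails [AND]: one cut set from each child combined → 1 × 1 × 1 = 1 cut set(s).
Annular stack down [AND]: one cut set from each child combined → 1 × 1 = 1 cut set(s).
Shear sequence lost [OR]: union of children's cut sets → 5 cut set(s).
Hydraulic supply down [AND]: one cut set from each child combined → 1 × 1 = 1 cut set(s).
Control pod lost [AND]: one cut set from each child combined → 1 × 1 = 1 cut set(s).
Ram stack 2 unavailable [AND]: one cut set from each child combined → 1 × 1 = 1 cut set(s).
Backup path 2 down [OR]: union of children's cut sets → 2 cut set(s).
Offshore blowout preventer fails to close [AND]: one cut set from each child combined → 5 × 1 × 2 × 1 = 10 cut set(s).
Minimal cut sets: {Annular preventer 2 offline, North hydraulic pump is out, Reserve solenoid offline, Shuttle valve 2 offline, Solenoid 2 stuck, South control pod degraded, Upper umbilical 2 fails}; {Auxiliary pipe ram 2 is out, North hydraulic pump is out, Reserve solenoid offline, Shuttle valve 2 offline, Solenoid 2 stuck, South control pod degraded}; {Annular preventer 2 offline, Backup annular preventer fails, North hydraulic pump is out, Shuttle valve 2 offline, Solenoid 2 stuck, South control pod degraded, Upper umbilical 2 fails}; {Auxiliary pipe ram 2 is out, Backup annular preventer fails, North hydraulic pump is out, Shuttle valve 2 offline, Solenoid 2 stuck, South control pod degraded}; {A umbilical failed, Annular preventer 2 offline, North hydraulic pump is out, Shuttle valve 2 offline, Solenoid 2 stuck, South control pod degraded, Upper umbilical 2 fails}; {A umbilical failed, Auxiliary pipe ram 2 is out, North hydraulic pump is out, Shuttle valve 2 offline, Solenoid 2 stuck, South control pod degraded}; {Annular preventer 2 offline, North hydraulic pump is out, Right pipe ram malfunctions, Shuttle valve 2 offline, Solenoid 2 stuck, South control pod degraded, Upper umbilical 2 fails}; {Auxiliary pipe ram 2 is out, North hydraulic pump is out, Right pipe ram malfunctions, Shuttle valve 2 offline, Solenoid 2 stuck, South control pod degraded}; {Accumulator bank is inoperative, Annular preventer 2 offline, Auxiliary shuttle valve malfunctions, Backup pilot line faulted, Blind shear ram is inoperative, North hydraulic pump is out, Shuttle valve 2 offline, Solenoid 2 stuck, South control pod degraded, Upper umbilical 2 fails}; {Accumulator bank is inoperative, Auxiliary pipe ram 2 is out, Auxiliary shuttle valve malfunctions, Backup pilot line faulted, Blind shear ram is inoperative, North hydraulic pump is out, Shuttle valve 2 offline, Solenoid 2 stuck, South control pod degraded}.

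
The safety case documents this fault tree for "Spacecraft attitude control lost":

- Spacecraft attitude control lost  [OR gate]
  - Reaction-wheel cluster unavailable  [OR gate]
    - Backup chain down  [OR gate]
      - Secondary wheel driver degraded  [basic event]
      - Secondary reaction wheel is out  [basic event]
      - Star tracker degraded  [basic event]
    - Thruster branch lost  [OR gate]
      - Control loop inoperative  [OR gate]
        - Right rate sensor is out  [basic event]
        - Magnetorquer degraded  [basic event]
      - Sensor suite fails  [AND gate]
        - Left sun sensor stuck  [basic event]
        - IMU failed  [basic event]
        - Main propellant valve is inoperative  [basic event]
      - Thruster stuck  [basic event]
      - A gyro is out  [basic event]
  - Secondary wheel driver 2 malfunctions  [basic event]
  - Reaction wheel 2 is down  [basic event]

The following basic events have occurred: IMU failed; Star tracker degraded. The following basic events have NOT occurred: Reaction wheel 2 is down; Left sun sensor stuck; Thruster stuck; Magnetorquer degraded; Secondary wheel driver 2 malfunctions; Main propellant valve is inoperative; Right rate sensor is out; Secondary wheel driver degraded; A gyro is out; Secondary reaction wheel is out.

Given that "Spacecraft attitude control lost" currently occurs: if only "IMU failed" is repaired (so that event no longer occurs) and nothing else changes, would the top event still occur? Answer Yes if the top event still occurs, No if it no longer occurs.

Counterfactual: set "IMU failed" to not occurred.
Backup chain down [OR]: Secondary wheel driver degraded=not, Secondary reaction wheel is out=not, Star tracker degraded=occurs → at least one input occurs → occurs.
Control loop inoperative [OR]: Right rate sensor is out=not, Magnetorquer degraded=not → no input occurs → does not occur.
Sensor suite fails [AND]: Left sun sensor stuck=not, IMU failed=not, Main propellant valve is inoperative=not → not all inputs occur → does not occur.
Thruster branch lost [OR]: Control loop inoperative=not, Sensor suite fails=not, Thruster stuck=not, A gyro is out=not → no input occurs → does not occur.
Reaction-wheel cluster unavailable [OR]: Backup chain down=occurs, Thruster branch lost=not → at least one input occurs → occurs.
Spacecraft attitude control lost [OR]: Reaction-wheel cluster unavailable=occurs, Secondary wheel driver 2 malfunctions=not, Reaction wheel 2 is down=not → at least one input occurs → occurs.

Yes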